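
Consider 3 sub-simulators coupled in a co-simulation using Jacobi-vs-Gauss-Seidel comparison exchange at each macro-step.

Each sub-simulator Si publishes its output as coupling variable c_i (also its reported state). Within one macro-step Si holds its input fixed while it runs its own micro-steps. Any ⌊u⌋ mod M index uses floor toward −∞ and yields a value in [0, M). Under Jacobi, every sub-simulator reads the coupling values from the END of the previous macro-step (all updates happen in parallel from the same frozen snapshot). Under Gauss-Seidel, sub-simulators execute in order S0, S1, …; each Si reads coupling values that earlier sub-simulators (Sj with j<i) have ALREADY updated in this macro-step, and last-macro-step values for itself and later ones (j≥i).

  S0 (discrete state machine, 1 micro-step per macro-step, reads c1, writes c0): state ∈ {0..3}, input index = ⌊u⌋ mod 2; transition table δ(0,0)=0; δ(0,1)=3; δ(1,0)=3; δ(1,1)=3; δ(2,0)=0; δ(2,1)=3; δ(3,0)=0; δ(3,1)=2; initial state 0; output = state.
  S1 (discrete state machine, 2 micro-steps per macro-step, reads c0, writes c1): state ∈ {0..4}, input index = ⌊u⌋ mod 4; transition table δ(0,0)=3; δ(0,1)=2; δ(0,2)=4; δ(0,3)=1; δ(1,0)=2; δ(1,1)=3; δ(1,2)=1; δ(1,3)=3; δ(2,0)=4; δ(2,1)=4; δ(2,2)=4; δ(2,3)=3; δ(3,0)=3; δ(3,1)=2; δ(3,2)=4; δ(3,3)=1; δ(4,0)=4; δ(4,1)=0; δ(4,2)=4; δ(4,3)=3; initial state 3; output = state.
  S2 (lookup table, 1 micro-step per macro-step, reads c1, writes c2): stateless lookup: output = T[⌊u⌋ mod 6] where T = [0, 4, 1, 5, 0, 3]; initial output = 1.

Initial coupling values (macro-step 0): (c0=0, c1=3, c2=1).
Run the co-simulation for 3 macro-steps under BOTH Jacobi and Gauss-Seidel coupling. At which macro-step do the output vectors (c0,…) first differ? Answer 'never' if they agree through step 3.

[Jacobi] macro 1: S0 reads c1=3 → after 1×micro: 3; S1 reads c0=0 → after 2×micro: 3; S2 reads c1=3 → after 1×micro: 5 ⇒ (c0=3, c1=3, c2=5)
[Jacobi] macro 2: S0 reads c1=3 → after 1×micro: 2; S1 reads c0=3 → after 2×micro: 3; S2 reads c1=3 → after 1×micro: 5 ⇒ (c0=2, c1=3, c2=5)
[Jacobi] macro 3: S0 reads c1=3 → after 1×micro: 3; S1 reads c0=2 → after 2×micro: 4; S2 reads c1=3 → after 1×micro: 5 ⇒ (c0=3, c1=4, c2=5)
[Gauss-Seidel] macro 1: S0 reads c1=3 → after 1×micro: 3; S1 reads c0=3 → after 2×micro: 3; S2 reads c1=3 → after 1×micro: 5 ⇒ (c0=3, c1=3, c2=5)
[Gauss-Seidel] macro 2: S0 reads c1=3 → after 1×micro: 2; S1 reads c0=2 → after 2×micro: 4; S2 reads c1=4 → after 1×micro: 0 ⇒ (c0=2, c1=4, c2=0)
[Gauss-Seidel] macro 3: S0 reads c1=4 → after 1×micro: 0; S1 reads c0=0 → after 2×micro: 4; S2 reads c1=4 → after 1×micro: 0 ⇒ (c0=0, c1=4, c2=0)

first divergence at macro-step: 2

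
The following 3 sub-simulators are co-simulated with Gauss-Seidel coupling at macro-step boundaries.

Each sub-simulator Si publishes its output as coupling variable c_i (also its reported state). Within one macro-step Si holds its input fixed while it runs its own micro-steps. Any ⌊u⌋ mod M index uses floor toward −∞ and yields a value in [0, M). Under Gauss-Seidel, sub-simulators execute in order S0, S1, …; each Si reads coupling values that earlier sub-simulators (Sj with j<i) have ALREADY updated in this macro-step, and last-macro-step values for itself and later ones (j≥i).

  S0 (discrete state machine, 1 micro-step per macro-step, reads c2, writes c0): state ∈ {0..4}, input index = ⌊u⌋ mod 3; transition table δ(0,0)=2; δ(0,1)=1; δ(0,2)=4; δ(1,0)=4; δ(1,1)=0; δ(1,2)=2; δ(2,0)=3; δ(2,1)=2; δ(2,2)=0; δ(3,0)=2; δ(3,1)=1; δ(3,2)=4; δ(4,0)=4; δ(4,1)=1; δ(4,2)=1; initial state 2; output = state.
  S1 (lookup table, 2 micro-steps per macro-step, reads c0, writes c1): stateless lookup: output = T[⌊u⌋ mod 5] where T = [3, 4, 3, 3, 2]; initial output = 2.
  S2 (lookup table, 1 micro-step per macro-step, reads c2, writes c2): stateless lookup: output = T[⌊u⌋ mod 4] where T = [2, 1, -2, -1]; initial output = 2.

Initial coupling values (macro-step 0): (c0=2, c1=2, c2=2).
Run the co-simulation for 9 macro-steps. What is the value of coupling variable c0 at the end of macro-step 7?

macro 1: S0 reads c2=2 → after 1×micro: 0; S1 reads c0=0 → after 2×micro: 3; S2 reads c2=2 → after 1×micro: -2 ⇒ (c0=0, c1=3, c2=-2)
macro 2: S0 reads c2=-2 → after 1×micro: 1; S1 reads c0=1 → after 2×micro: 4; S2 reads c2=-2 → after 1×micro: -2 ⇒ (c0=1, c1=4, c2=-2)
macro 3: S0 reads c2=-2 → after 1×micro: 0; S1 reads c0=0 → after 2×micro: 3; S2 reads c2=-2 → after 1×micro: -2 ⇒ (c0=0, c1=3, c2=-2)
macro 4: S0 reads c2=-2 → after 1×micro: 1; S1 reads c0=1 → after 2×micro: 4; S2 reads c2=-2 → after 1×micro: -2 ⇒ (c0=1, c1=4, c2=-2)
macro 5: S0 reads c2=-2 → after 1×micro: 0; S1 reads c0=0 → after 2×micro: 3; S2 reads c2=-2 → after 1×micro: -2 ⇒ (c0=0, c1=3, c2=-2)
macro 6: S0 reads c2=-2 → after 1×micro: 1; S1 reads c0=1 → after 2×micro: 4; S2 reads c2=-2 → after 1×micro: -2 ⇒ (c0=1, c1=4, c2=-2)
macro 7: S0 reads c2=-2 → after 1×micro: 0; S1 reads c0=0 → after 2×micro: 3; S2 reads c2=-2 → after 1×micro: -2 ⇒ (c0=0, c1=3, c2=-2)
macro 8: S0 reads c2=-2 → after 1×micro: 1; S1 reads c0=1 → after 2×micro: 4; S2 reads c2=-2 → after 1×micro: -2 ⇒ (c0=1, c1=4, c2=-2)
macro 9: S0 reads c2=-2 → after 1×micro: 0; S1 reads c0=0 → after 2×micro: 3; S2 reads c2=-2 → after 1×micro: -2 ⇒ (c0=0, c1=3, c2=-2)

c0 at macro-step 7 = 0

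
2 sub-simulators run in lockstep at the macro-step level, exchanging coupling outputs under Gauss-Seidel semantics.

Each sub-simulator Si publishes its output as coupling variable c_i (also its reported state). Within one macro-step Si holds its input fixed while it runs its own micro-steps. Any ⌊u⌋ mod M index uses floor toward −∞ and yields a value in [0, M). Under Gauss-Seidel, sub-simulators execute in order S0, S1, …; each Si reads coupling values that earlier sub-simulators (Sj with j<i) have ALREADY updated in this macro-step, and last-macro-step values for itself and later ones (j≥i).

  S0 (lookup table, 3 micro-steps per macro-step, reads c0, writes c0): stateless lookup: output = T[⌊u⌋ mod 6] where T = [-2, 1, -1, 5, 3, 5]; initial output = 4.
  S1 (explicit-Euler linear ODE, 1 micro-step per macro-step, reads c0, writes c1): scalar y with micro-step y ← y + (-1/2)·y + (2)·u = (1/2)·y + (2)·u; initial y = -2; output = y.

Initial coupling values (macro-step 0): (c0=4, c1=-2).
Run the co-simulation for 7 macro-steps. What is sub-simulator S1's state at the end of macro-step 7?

macro 1: S0 reads c0=4 → after 3×micro: 3; S1 reads c0=3 → after 1×micro: 5 ⇒ (c0=3, c1=5)
macro 2: S0 reads c0=3 → after 3×micro: 5; S1 reads c0=5 → after 1×micro: 25/2 ⇒ (c0=5, c1=25/2)
macro 3: S0 reads c0=5 → after 3×micro: 5; S1 reads c0=5 → after 1×micro: 65/4 ⇒ (c0=5, c1=65/4)
macro 4: S0 reads c0=5 → after 3×micro: 5; S1 reads c0=5 → after 1×micro: 145/8 ⇒ (c0=5, c1=145/8)
macro 5: S0 reads c0=5 → after 3×micro: 5; S1 reads c0=5 → after 1×micro: 305/16 ⇒ (c0=5, c1=305/16)
macro 6: S0 reads c0=5 → after 3×micro: 5; S1 reads c0=5 → after 1×micro: 625/32 ⇒ (c0=5, c1=625/32)
macro 7: S0 reads c0=5 → after 3×micro: 5; S1 reads c0=5 → after 1×micro: 1265/64 ⇒ (c0=5, c1=1265/64)

S1 state at macro-step 7 = 1265/64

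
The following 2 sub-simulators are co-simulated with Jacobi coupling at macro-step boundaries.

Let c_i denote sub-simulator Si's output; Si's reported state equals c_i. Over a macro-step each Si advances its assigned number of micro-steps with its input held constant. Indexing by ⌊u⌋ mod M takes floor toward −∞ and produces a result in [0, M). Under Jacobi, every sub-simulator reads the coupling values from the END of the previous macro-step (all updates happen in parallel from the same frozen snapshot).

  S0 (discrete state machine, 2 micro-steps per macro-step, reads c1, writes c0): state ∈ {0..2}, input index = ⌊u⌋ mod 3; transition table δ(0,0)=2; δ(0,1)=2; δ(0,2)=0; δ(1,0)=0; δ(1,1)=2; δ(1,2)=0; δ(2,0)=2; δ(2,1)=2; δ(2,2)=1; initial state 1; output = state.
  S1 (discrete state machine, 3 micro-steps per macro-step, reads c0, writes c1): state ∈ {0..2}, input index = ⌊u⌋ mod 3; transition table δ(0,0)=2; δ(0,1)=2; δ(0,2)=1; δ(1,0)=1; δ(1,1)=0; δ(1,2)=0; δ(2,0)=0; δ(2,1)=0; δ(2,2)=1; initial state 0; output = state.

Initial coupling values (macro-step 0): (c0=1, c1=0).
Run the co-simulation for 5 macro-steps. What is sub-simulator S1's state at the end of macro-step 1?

S1 state at macro-step 1 = 2

macro 1: S0 reads c1=0 → after 2×micro: 2; S1 reads c0=1 → after 3×micro: 2 ⇒ (c0=2, c1=2)
macro 2: S0 reads c1=2 → after 2×micro: 0; S1 reads c0=2 → after 3×micro: 1 ⇒ (c0=0, c1=1)
macro 3: S0 reads c1=1 → after 2×micro: 2; S1 reads c0=0 → after 3×micro: 1 ⇒ (c0=2, c1=1)
macro 4: S0 reads c1=1 → after 2×micro: 2; S1 reads c0=2 → after 3×micro: 0 ⇒ (c0=2, c1=0)
macro 5: S0 reads c1=0 → after 2×micro: 2; S1 reads c0=2 → after 3×micro: 1 ⇒ (c0=2, c1=1)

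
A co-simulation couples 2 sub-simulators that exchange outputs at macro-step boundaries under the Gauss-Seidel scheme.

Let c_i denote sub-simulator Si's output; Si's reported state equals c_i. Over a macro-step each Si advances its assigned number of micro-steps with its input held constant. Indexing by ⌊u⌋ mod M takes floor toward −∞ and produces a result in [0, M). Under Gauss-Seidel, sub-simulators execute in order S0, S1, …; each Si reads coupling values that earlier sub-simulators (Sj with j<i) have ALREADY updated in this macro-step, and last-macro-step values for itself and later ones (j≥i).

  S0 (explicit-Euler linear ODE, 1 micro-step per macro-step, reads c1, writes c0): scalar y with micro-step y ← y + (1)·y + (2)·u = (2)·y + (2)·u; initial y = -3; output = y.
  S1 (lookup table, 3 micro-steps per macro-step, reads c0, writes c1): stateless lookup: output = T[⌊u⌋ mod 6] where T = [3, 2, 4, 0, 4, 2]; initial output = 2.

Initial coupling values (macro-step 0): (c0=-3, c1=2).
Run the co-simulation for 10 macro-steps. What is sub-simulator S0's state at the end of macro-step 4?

S0 state at macro-step 4 = 40

macro 1: S0 reads c1=2 → after 1×micro: -2; S1 reads c0=-2 → after 3×micro: 4 ⇒ (c0=-2, c1=4)
macro 2: S0 reads c1=4 → after 1×micro: 4; S1 reads c0=4 → after 3×micro: 4 ⇒ (c0=4, c1=4)
macro 3: S0 reads c1=4 → after 1×micro: 16; S1 reads c0=16 → after 3×micro: 4 ⇒ (c0=16, c1=4)
macro 4: S0 reads c1=4 → after 1×micro: 40; S1 reads c0=40 → after 3×micro: 4 ⇒ (c0=40, c1=4)
macro 5: S0 reads c1=4 → after 1×micro: 88; S1 reads c0=88 → after 3×micro: 4 ⇒ (c0=88, c1=4)
macro 6: S0 reads c1=4 → after 1×micro: 184; S1 reads c0=184 → after 3×micro: 4 ⇒ (c0=184, c1=4)
macro 7: S0 reads c1=4 → after 1×micro: 376; S1 reads c0=376 → after 3×micro: 4 ⇒ (c0=376, c1=4)
macro 8: S0 reads c1=4 → after 1×micro: 760; S1 reads c0=760 → after 3×micro: 4 ⇒ (c0=760, c1=4)
macro 9: S0 reads c1=4 → after 1×micro: 1528; S1 reads c0=1528 → after 3×micro: 4 ⇒ (c0=1528, c1=4)
macro 10: S0 reads c1=4 → after 1×micro: 3064; S1 reads c0=3064 → after 3×micro: 4 ⇒ (c0=3064, c1=4)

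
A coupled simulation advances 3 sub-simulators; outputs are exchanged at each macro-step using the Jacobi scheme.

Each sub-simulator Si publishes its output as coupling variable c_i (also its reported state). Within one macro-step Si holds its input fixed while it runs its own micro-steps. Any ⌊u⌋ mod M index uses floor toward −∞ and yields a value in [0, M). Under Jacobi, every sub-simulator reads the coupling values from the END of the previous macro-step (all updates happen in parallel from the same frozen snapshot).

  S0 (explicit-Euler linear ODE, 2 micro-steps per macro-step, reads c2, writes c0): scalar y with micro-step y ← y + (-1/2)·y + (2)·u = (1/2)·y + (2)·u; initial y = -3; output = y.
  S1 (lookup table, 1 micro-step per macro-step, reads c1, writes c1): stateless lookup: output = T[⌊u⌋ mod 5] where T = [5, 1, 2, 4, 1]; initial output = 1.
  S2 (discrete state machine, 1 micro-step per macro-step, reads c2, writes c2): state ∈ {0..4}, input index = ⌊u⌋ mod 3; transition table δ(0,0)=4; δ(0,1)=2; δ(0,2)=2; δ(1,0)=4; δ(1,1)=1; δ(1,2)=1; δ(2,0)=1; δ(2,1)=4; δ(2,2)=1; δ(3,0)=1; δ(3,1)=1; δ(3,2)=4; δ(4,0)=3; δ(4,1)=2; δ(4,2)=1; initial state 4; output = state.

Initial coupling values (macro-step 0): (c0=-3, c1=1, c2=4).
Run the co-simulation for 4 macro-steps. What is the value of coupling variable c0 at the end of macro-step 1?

macro 1: S0 reads c2=4 → after 2×micro: 45/4; S1 reads c1=1 → after 1×micro: 1; S2 reads c2=4 → after 1×micro: 2 ⇒ (c0=45/4, c1=1, c2=2)
macro 2: S0 reads c2=2 → after 2×micro: 141/16; S1 reads c1=1 → after 1×micro: 1; S2 reads c2=2 → after 1×micro: 1 ⇒ (c0=141/16, c1=1, c2=1)
macro 3: S0 reads c2=1 → after 2×micro: 333/64; S1 reads c1=1 → after 1×micro: 1; S2 reads c2=1 → after 1×micro: 1 ⇒ (c0=333/64, c1=1, c2=1)
macro 4: S0 reads c2=1 → after 2×micro: 1101/256; S1 reads c1=1 → after 1×micro: 1; S2 reads c2=1 → after 1×micro: 1 ⇒ (c0=1101/256, c1=1, c2=1)

c0 at macro-step 1 = 45/4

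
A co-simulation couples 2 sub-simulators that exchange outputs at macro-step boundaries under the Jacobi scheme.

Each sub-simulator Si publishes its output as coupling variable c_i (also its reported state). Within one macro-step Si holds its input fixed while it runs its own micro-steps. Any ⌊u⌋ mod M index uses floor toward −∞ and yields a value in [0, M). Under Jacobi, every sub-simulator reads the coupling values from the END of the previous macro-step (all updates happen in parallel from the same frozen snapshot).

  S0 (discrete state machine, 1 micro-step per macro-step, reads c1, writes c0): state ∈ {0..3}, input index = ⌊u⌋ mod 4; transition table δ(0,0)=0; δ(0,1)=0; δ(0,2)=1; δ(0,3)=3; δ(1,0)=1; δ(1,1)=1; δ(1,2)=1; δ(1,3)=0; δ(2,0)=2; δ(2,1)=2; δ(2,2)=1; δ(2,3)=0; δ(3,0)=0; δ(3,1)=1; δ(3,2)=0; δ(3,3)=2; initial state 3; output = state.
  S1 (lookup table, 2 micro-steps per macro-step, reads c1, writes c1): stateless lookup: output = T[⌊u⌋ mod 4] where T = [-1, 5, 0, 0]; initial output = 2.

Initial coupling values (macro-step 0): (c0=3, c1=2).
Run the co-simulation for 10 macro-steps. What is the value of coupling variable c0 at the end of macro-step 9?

macro 1: S0 reads c1=2 → after 1×micro: 0; S1 reads c1=2 → after 2×micro: 0 ⇒ (c0=0, c1=0)
macro 2: S0 reads c1=0 → after 1×micro: 0; S1 reads c1=0 → after 2×micro: -1 ⇒ (c0=0, c1=-1)
macro 3: S0 reads c1=-1 → after 1×micro: 3; S1 reads c1=-1 → after 2×micro: 0 ⇒ (c0=3, c1=0)
macro 4: S0 reads c1=0 → after 1×micro: 0; S1 reads c1=0 → after 2×micro: -1 ⇒ (c0=0, c1=-1)
macro 5: S0 reads c1=-1 → after 1×micro: 3; S1 reads c1=-1 → after 2×micro: 0 ⇒ (c0=3, c1=0)
macro 6: S0 reads c1=0 → after 1×micro: 0; S1 reads c1=0 → after 2×micro: -1 ⇒ (c0=0, c1=-1)
macro 7: S0 reads c1=-1 → after 1×micro: 3; S1 reads c1=-1 → after 2×micro: 0 ⇒ (c0=3, c1=0)
macro 8: S0 reads c1=0 → after 1×micro: 0; S1 reads c1=0 → after 2×micro: -1 ⇒ (c0=0, c1=-1)
macro 9: S0 reads c1=-1 → after 1×micro: 3; S1 reads c1=-1 → after 2×micro: 0 ⇒ (c0=3, c1=0)
macro 10: S0 reads c1=0 → after 1×micro: 0; S1 reads c1=0 → after 2×micro: -1 ⇒ (c0=0, c1=-1)

c0 at macro-step 9 = 3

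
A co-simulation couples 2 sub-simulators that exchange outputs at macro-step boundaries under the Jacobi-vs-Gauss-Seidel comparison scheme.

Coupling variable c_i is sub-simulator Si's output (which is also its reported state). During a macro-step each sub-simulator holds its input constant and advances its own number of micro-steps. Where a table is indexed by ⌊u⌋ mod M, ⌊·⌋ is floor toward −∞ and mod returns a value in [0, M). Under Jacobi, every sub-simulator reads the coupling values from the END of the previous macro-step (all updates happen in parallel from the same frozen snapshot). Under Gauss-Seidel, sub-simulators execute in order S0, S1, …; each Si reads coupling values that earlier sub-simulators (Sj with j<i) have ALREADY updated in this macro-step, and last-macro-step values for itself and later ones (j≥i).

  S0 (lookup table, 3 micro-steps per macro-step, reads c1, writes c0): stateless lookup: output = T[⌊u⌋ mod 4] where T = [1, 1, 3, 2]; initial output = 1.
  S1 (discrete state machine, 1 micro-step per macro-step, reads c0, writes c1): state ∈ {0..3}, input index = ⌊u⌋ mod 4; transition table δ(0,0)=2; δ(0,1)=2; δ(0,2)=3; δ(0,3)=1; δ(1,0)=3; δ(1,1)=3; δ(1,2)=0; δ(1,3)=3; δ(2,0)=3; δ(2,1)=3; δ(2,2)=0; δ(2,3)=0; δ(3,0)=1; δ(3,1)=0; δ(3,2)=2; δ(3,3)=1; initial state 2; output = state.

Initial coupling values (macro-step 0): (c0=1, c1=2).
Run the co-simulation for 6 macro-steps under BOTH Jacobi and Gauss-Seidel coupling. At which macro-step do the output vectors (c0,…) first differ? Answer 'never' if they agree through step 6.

[Jacobi] macro 1: S0 reads c1=2 → after 3×micro: 3; S1 reads c0=1 → after 1×micro: 3 ⇒ (c0=3, c1=3)
[Jacobi] macro 2: S0 reads c1=3 → after 3×micro: 2; S1 reads c0=3 → after 1×micro: 1 ⇒ (c0=2, c1=1)
[Jacobi] macro 3: S0 reads c1=1 → after 3×micro: 1; S1 reads c0=2 → after 1×micro: 0 ⇒ (c0=1, c1=0)
[Jacobi] macro 4: S0 reads c1=0 → after 3×micro: 1; S1 reads c0=1 → after 1×micro: 2 ⇒ (c0=1, c1=2)
[Jacobi] macro 5: S0 reads c1=2 → after 3×micro: 3; S1 reads c0=1 → after 1×micro: 3 ⇒ (c0=3, c1=3)
[Jacobi] macro 6: S0 reads c1=3 → after 3×micro: 2; S1 reads c0=3 → after 1×micro: 1 ⇒ (c0=2, c1=1)
[Gauss-Seidel] macro 1: S0 reads c1=2 → after 3×micro: 3; S1 reads c0=3 → after 1×micro: 0 ⇒ (c0=3, c1=0)
[Gauss-Seidel] macro 2: S0 reads c1=0 → after 3×micro: 1; S1 reads c0=1 → after 1×micro: 2 ⇒ (c0=1, c1=2)
[Gauss-Seidel] macro 3: S0 reads c1=2 → after 3×micro: 3; S1 reads c0=3 → after 1×micro: 0 ⇒ (c0=3, c1=0)
[Gauss-Seidel] macro 4: S0 reads c1=0 → after 3×micro: 1; S1 reads c0=1 → after 1×micro: 2 ⇒ (c0=1, c1=2)
[Gauss-Seidel] macro 5: S0 reads c1=2 → after 3×micro: 3; S1 reads c0=3 → after 1×micro: 0 ⇒ (c0=3, c1=0)
[Gauss-Seidel] macro 6: S0 reads c1=0 → after 3×micro: 1; S1 reads c0=1 → after 1×micro: 2 ⇒ (c0=1, c1=2)

first divergence at macro-step: 1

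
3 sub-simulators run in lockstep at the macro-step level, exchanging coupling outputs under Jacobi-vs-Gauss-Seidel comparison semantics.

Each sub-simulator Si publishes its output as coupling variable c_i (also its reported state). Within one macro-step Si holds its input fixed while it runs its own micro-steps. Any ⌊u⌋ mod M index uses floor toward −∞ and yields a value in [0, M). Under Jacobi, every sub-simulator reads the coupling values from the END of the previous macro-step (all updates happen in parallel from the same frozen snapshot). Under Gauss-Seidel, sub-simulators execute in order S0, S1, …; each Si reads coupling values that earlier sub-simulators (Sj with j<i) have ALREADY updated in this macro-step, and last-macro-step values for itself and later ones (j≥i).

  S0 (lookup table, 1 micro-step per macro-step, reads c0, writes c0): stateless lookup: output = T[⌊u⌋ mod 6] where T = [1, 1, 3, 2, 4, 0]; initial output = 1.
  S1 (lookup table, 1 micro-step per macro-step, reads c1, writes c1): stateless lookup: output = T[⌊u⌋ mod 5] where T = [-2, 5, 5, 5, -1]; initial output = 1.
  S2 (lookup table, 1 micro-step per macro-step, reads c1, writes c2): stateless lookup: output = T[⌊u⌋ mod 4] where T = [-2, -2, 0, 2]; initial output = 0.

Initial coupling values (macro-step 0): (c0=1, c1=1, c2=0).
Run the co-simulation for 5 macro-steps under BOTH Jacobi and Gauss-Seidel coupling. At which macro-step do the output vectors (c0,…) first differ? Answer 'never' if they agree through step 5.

first divergence at macro-step: 2

[Jacobi] macro 1: S0 reads c0=1 → after 1×micro: 1; S1 reads c1=1 → after 1×micro: 5; S2 reads c1=1 → after 1×micro: -2 ⇒ (c0=1, c1=5, c2=-2)
[Jacobi] macro 2: S0 reads c0=1 → after 1×micro: 1; S1 reads c1=5 → after 1×micro: -2; S2 reads c1=5 → after 1×micro: -2 ⇒ (c0=1, c1=-2, c2=-2)
[Jacobi] macro 3: S0 reads c0=1 → after 1×micro: 1; S1 reads c1=-2 → after 1×micro: 5; S2 reads c1=-2 → after 1×micro: 0 ⇒ (c0=1, c1=5, c2=0)
[Jacobi] macro 4: S0 reads c0=1 → after 1×micro: 1; S1 reads c1=5 → after 1×micro: -2; S2 reads c1=5 → after 1×micro: -2 ⇒ (c0=1, c1=-2, c2=-2)
[Jacobi] macro 5: S0 reads c0=1 → after 1×micro: 1; S1 reads c1=-2 → after 1×micro: 5; S2 reads c1=-2 → after 1×micro: 0 ⇒ (c0=1, c1=5, c2=0)
[Gauss-Seidel] macro 1: S0 reads c0=1 → after 1×micro: 1; S1 reads c1=1 → after 1×micro: 5; S2 reads c1=5 → after 1×micro: -2 ⇒ (c0=1, c1=5, c2=-2)
[Gauss-Seidel] macro 2: S0 reads c0=1 → after 1×micro: 1; S1 reads c1=5 → after 1×micro: -2; S2 reads c1=-2 → after 1×micro: 0 ⇒ (c0=1, c1=-2, c2=0)
[Gauss-Seidel] macro 3: S0 reads c0=1 → after 1×micro: 1; S1 reads c1=-2 → after 1×micro: 5; S2 reads c1=5 → after 1×micro: -2 ⇒ (c0=1, c1=5, c2=-2)
[Gauss-Seidel] macro 4: S0 reads c0=1 → after 1×micro: 1; S1 reads c1=5 → after 1×micro: -2; S2 reads c1=-2 → after 1×micro: 0 ⇒ (c0=1, c1=-2, c2=0)
[Gauss-Seidel] macro 5: S0 reads c0=1 → after 1×micro: 1; S1 reads c1=-2 → after 1×micro: 5; S2 reads c1=5 → after 1×micro: -2 ⇒ (c0=1, c1=5, c2=-2)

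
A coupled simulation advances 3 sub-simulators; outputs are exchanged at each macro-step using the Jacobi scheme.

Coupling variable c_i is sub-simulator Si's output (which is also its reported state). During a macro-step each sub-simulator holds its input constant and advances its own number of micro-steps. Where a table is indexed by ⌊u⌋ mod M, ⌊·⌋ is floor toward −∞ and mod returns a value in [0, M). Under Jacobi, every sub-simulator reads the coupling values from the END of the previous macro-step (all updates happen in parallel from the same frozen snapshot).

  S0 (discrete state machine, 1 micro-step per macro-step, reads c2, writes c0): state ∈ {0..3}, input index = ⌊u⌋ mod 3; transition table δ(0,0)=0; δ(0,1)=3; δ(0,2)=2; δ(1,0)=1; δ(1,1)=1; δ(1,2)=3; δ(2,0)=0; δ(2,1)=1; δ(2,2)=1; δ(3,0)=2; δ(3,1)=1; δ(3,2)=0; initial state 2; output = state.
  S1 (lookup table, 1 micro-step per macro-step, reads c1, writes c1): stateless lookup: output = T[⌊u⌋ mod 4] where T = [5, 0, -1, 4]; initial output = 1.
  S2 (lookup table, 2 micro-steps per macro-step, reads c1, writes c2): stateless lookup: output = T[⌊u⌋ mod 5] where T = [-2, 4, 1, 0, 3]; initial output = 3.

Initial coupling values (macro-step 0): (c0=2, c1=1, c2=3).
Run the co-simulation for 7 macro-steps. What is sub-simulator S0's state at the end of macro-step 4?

macro 1: S0 reads c2=3 → after 1×micro: 0; S1 reads c1=1 → after 1×micro: 0; S2 reads c1=1 → after 2×micro: 4 ⇒ (c0=0, c1=0, c2=4)
macro 2: S0 reads c2=4 → after 1×micro: 3; S1 reads c1=0 → after 1×micro: 5; S2 reads c1=0 → after 2×micro: -2 ⇒ (c0=3, c1=5, c2=-2)
macro 3: S0 reads c2=-2 → after 1×micro: 1; S1 reads c1=5 → after 1×micro: 0; S2 reads c1=5 → after 2×micro: -2 ⇒ (c0=1, c1=0, c2=-2)
macro 4: S0 reads c2=-2 → after 1×micro: 1; S1 reads c1=0 → after 1×micro: 5; S2 reads c1=0 → after 2×micro: -2 ⇒ (c0=1, c1=5, c2=-2)
macro 5: S0 reads c2=-2 → after 1×micro: 1; S1 reads c1=5 → after 1×micro: 0; S2 reads c1=5 → after 2×micro: -2 ⇒ (c0=1, c1=0, c2=-2)
macro 6: S0 reads c2=-2 → after 1×micro: 1; S1 reads c1=0 → after 1×micro: 5; S2 reads c1=0 → after 2×micro: -2 ⇒ (c0=1, c1=5, c2=-2)
macro 7: S0 reads c2=-2 → after 1×micro: 1; S1 reads c1=5 → after 1×micro: 0; S2 reads c1=5 → after 2×micro: -2 ⇒ (c0=1, c1=0, c2=-2)

S0 state at macro-step 4 = 1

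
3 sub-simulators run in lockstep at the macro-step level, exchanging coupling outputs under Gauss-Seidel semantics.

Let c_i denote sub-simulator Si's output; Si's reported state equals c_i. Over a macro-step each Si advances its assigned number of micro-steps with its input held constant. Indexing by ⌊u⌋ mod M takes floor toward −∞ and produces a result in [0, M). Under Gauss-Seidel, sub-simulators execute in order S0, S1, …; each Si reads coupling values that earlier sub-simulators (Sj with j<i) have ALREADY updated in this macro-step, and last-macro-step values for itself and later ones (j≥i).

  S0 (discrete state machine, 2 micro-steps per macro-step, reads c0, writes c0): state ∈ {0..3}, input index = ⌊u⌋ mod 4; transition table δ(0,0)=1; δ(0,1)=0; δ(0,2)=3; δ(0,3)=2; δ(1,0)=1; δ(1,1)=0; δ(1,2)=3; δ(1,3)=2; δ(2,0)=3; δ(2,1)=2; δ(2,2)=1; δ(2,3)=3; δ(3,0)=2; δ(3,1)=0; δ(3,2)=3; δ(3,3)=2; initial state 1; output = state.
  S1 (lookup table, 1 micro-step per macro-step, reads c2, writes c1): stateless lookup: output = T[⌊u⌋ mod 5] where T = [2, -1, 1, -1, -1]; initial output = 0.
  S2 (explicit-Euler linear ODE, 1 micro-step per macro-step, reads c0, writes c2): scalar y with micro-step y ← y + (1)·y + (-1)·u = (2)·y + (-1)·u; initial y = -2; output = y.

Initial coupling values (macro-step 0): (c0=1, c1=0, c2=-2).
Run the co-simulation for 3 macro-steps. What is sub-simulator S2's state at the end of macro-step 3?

S2 state at macro-step 3 = -18

macro 1: S0 reads c0=1 → after 2×micro: 0; S1 reads c2=-2 → after 1×micro: -1; S2 reads c0=0 → after 1×micro: -4 ⇒ (c0=0, c1=-1, c2=-4)
macro 2: S0 reads c0=0 → after 2×micro: 1; S1 reads c2=-4 → after 1×micro: -1; S2 reads c0=1 → after 1×micro: -9 ⇒ (c0=1, c1=-1, c2=-9)
macro 3: S0 reads c0=1 → after 2×micro: 0; S1 reads c2=-9 → after 1×micro: -1; S2 reads c0=0 → after 1×micro: -18 ⇒ (c0=0, c1=-1, c2=-18)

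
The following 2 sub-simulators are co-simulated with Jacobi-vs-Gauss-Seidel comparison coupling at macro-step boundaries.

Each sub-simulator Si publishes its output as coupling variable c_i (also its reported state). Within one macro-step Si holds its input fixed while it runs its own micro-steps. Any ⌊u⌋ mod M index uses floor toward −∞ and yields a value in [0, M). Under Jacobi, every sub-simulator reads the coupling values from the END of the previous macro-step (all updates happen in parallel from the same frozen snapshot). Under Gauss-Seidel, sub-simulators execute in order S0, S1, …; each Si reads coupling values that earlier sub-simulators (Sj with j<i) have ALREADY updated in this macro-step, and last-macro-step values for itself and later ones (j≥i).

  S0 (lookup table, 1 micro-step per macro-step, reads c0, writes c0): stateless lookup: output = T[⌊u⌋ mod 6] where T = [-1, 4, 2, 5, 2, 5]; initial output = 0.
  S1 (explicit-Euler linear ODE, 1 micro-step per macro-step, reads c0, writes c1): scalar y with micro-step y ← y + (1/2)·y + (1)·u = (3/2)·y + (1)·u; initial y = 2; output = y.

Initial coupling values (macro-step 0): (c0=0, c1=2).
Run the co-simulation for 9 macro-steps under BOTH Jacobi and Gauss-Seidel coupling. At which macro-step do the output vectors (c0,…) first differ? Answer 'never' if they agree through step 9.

[Jacobi] macro 1: S0 reads c0=0 → after 1×micro: -1; S1 reads c0=0 → after 1×micro: 3 ⇒ (c0=-1, c1=3)
[Jacobi] macro 2: S0 reads c0=-1 → after 1×micro: 5; S1 reads c0=-1 → after 1×micro: 7/2 ⇒ (c0=5, c1=7/2)
[Jacobi] macro 3: S0 reads c0=5 → after 1×micro: 5; S1 reads c0=5 → after 1×micro: 41/4 ⇒ (c0=5, c1=41/4)
[Jacobi] macro 4: S0 reads c0=5 → after 1×micro: 5; S1 reads c0=5 → after 1×micro: 163/8 ⇒ (c0=5, c1=163/8)
[Jacobi] macro 5: S0 reads c0=5 → after 1×micro: 5; S1 reads c0=5 → after 1×micro: 569/16 ⇒ (c0=5, c1=569/16)
[Jacobi] macro 6: S0 reads c0=5 → after 1×micro: 5; S1 reads c0=5 → after 1×micro: 1867/32 ⇒ (c0=5, c1=1867/32)
[Jacobi] macro 7: S0 reads c0=5 → after 1×micro: 5; S1 reads c0=5 → after 1×micro: 5921/64 ⇒ (c0=5, c1=5921/64)
[Jacobi] macro 8: S0 reads c0=5 → after 1×micro: 5; S1 reads c0=5 → after 1×micro: 18403/128 ⇒ (c0=5, c1=18403/128)
[Jacobi] macro 9: S0 reads c0=5 → after 1×micro: 5; S1 reads c0=5 → after 1×micro: 56489/256 ⇒ (c0=5, c1=56489/256)
[Gauss-Seidel] macro 1: S0 reads c0=0 → after 1×micro: -1; S1 reads c0=-1 → after 1×micro: 2 ⇒ (c0=-1, c1=2)
[Gauss-Seidel] macro 2: S0 reads c0=-1 → after 1×micro: 5; S1 reads c0=5 → after 1×micro: 8 ⇒ (c0=5, c1=8)
[Gauss-Seidel] macro 3: S0 reads c0=5 → after 1×micro: 5; S1 reads c0=5 → after 1×micro: 17 ⇒ (c0=5, c1=17)
[Gauss-Seidel] macro 4: S0 reads c0=5 → after 1×micro: 5; S1 reads c0=5 → after 1×micro: 61/2 ⇒ (c0=5, c1=61/2)
[Gauss-Seidel] macro 5: S0 reads c0=5 → after 1×micro: 5; S1 reads c0=5 → after 1×micro: 203/4 ⇒ (c0=5, c1=203/4)
[Gauss-Seidel] macro 6: S0 reads c0=5 → after 1×micro: 5; S1 reads c0=5 → after 1×micro: 649/8 ⇒ (c0=5, c1=649/8)
[Gauss-Seidel] macro 7: S0 reads c0=5 → after 1×micro: 5; S1 reads c0=5 → after 1×micro: 2027/16 ⇒ (c0=5, c1=2027/16)
[Gauss-Seidel] macro 8: S0 reads c0=5 → after 1×micro: 5; S1 reads c0=5 → after 1×micro: 6241/32 ⇒ (c0=5, c1=6241/32)
[Gauss-Seidel] macro 9: S0 reads c0=5 → after 1×micro: 5; S1 reads c0=5 → after 1×micro: 19043/64 ⇒ (c0=5, c1=19043/64)

first divergence at macro-step: 1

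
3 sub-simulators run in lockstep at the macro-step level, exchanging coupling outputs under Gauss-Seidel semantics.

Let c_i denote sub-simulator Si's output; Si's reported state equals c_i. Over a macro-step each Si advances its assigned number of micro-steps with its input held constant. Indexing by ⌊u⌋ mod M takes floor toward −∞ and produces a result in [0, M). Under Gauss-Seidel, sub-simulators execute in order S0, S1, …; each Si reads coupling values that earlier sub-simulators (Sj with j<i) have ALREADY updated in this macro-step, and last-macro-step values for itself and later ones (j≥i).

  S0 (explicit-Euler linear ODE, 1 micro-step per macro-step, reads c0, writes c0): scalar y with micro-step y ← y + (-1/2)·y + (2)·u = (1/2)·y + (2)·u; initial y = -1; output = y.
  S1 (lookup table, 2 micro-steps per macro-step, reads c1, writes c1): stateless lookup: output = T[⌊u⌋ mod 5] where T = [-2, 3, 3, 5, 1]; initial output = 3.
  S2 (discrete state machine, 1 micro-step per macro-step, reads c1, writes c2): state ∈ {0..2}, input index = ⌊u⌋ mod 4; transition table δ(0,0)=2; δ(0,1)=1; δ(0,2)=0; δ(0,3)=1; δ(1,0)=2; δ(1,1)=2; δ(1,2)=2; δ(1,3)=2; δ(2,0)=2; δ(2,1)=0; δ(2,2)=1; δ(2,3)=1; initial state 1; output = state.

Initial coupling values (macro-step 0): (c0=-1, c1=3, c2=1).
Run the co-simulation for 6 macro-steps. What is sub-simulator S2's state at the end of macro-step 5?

macro 1: S0 reads c0=-1 → after 1×micro: -5/2; S1 reads c1=3 → after 2×micro: 5; S2 reads c1=5 → after 1×micro: 2 ⇒ (c0=-5/2, c1=5, c2=2)
macro 2: S0 reads c0=-5/2 → after 1×micro: -25/4; S1 reads c1=5 → after 2×micro: -2; S2 reads c1=-2 → after 1×micro: 1 ⇒ (c0=-25/4, c1=-2, c2=1)
macro 3: S0 reads c0=-25/4 → after 1×micro: -125/8; S1 reads c1=-2 → after 2×micro: 5; S2 reads c1=5 → after 1×micro: 2 ⇒ (c0=-125/8, c1=5, c2=2)
macro 4: S0 reads c0=-125/8 → after 1×micro: -625/16; S1 reads c1=5 → after 2×micro: -2; S2 reads c1=-2 → after 1×micro: 1 ⇒ (c0=-625/16, c1=-2, c2=1)
macro 5: S0 reads c0=-625/16 → after 1×micro: -3125/32; S1 reads c1=-2 → after 2×micro: 5; S2 reads c1=5 → after 1×micro: 2 ⇒ (c0=-3125/32, c1=5, c2=2)
macro 6: S0 reads c0=-3125/32 → after 1×micro: -15625/64; S1 reads c1=5 → after 2×micro: -2; S2 reads c1=-2 → after 1×micro: 1 ⇒ (c0=-15625/64, c1=-2, c2=1)

S2 state at macro-step 5 = 2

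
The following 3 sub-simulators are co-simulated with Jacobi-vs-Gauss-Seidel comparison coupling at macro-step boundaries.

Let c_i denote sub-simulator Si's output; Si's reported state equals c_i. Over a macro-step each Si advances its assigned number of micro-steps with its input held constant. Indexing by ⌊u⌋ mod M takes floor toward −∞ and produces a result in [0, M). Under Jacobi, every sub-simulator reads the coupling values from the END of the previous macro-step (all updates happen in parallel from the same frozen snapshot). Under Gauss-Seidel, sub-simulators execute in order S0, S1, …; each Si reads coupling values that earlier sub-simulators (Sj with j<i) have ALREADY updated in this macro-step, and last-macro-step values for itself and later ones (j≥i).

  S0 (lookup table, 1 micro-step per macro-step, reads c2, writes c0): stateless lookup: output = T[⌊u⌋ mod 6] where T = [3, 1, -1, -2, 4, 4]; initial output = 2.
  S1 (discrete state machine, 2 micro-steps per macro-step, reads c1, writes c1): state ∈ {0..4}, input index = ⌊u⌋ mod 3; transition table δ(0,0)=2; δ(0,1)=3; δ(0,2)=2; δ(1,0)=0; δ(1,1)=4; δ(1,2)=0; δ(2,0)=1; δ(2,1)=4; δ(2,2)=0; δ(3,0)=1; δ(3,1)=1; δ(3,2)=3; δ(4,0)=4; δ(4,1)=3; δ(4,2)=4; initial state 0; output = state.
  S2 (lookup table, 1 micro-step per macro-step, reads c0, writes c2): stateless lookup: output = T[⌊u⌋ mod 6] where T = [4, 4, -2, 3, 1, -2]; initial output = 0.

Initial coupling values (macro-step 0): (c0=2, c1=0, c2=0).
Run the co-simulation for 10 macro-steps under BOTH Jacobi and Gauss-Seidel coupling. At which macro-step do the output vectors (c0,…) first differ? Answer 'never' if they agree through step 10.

first divergence at macro-step: 1

[Jacobi] macro 1: S0 reads c2=0 → after 1×micro: 3; S1 reads c1=0 → after 2×micro: 1; S2 reads c0=2 → after 1×micro: -2 ⇒ (c0=3, c1=1, c2=-2)
[Jacobi] macro 2: S0 reads c2=-2 → after 1×micro: 4; S1 reads c1=1 → after 2×micro: 3; S2 reads c0=3 → after 1×micro: 3 ⇒ (c0=4, c1=3, c2=3)
[Jacobi] macro 3: S0 reads c2=3 → after 1×micro: -2; S1 reads c1=3 → after 2×micro: 0; S2 reads c0=4 → after 1×micro: 1 ⇒ (c0=-2, c1=0, c2=1)
[Jacobi] macro 4: S0 reads c2=1 → after 1×micro: 1; S1 reads c1=0 → after 2×micro: 1; S2 reads c0=-2 → after 1×micro: 1 ⇒ (c0=1, c1=1, c2=1)
[Jacobi] macro 5: S0 reads c2=1 → after 1×micro: 1; S1 reads c1=1 → after 2×micro: 3; S2 reads c0=1 → after 1×micro: 4 ⇒ (c0=1, c1=3, c2=4)
[Jacobi] macro 6: S0 reads c2=4 → after 1×micro: 4; S1 reads c1=3 → after 2×micro: 0; S2 reads c0=1 → after 1×micro: 4 ⇒ (c0=4, c1=0, c2=4)
[Jacobi] macro 7: S0 reads c2=4 → after 1×micro: 4; S1 reads c1=0 → after 2×micro: 1; S2 reads c0=4 → after 1×micro: 1 ⇒ (c0=4, c1=1, c2=1)
[Jacobi] macro 8: S0 reads c2=1 → after 1×micro: 1; S1 reads c1=1 → after 2×micro: 3; S2 reads c0=4 → after 1×micro: 1 ⇒ (c0=1, c1=3, c2=1)
[Jacobi] macro 9: S0 reads c2=1 → after 1×micro: 1; S1 reads c1=3 → after 2×micro: 0; S2 reads c0=1 → after 1×micro: 4 ⇒ (c0=1, c1=0, c2=4)
[Jacobi] macro 10: S0 reads c2=4 → after 1×micro: 4; S1 reads c1=0 → after 2×micro: 1; S2 reads c0=1 → after 1×micro: 4 ⇒ (c0=4, c1=1, c2=4)
[Gauss-Seidel] macro 1: S0 reads c2=0 → after 1×micro: 3; S1 reads c1=0 → after 2×micro: 1; S2 reads c0=3 → after 1×micro: 3 ⇒ (c0=3, c1=1, c2=3)
[Gauss-Seidel] macro 2: S0 reads c2=3 → after 1×micro: -2; S1 reads c1=1 → after 2×micro: 3; S2 reads c0=-2 → after 1×micro: 1 ⇒ (c0=-2, c1=3, c2=1)
[Gauss-Seidel] macro 3: S0 reads c2=1 → after 1×micro: 1; S1 reads c1=3 → after 2×micro: 0; S2 reads c0=1 → after 1×micro: 4 ⇒ (c0=1, c1=0, c2=4)
[Gauss-Seidel] macro 4: S0 reads c2=4 → after 1×micro: 4; S1 reads c1=0 → after 2×micro: 1; S2 reads c0=4 → after 1×micro: 1 ⇒ (c0=4, c1=1, c2=1)
[Gauss-Seidel] macro 5: S0 reads c2=1 → after 1×micro: 1; S1 reads c1=1 → after 2×micro: 3; S2 reads c0=1 → after 1×micro: 4 ⇒ (c0=1, c1=3, c2=4)
[Gauss-Seidel] macro 6: S0 reads c2=4 → after 1×micro: 4; S1 reads c1=3 → after 2×micro: 0; S2 reads c0=4 → after 1×micro: 1 ⇒ (c0=4, c1=0, c2=1)
[Gauss-Seidel] macro 7: S0 reads c2=1 → after 1×micro: 1; S1 reads c1=0 → after 2×micro: 1; S2 reads c0=1 → after 1×micro: 4 ⇒ (c0=1, c1=1, c2=4)
[Gauss-Seidel] macro 8: S0 reads c2=4 → after 1×micro: 4; S1 reads c1=1 → after 2×micro: 3; S2 reads c0=4 → after 1×micro: 1 ⇒ (c0=4, c1=3, c2=1)
[Gauss-Seidel] macro 9: S0 reads c2=1 → after 1×micro: 1; S1 reads c1=3 → after 2×micro: 0; S2 reads c0=1 → after 1×micro: 4 ⇒ (c0=1, c1=0, c2=4)
[Gauss-Seidel] macro 10: S0 reads c2=4 → after 1×micro: 4; S1 reads c1=0 → after 2×micro: 1; S2 reads c0=4 → after 1×micro: 1 ⇒ (c0=4, c1=1, c2=1)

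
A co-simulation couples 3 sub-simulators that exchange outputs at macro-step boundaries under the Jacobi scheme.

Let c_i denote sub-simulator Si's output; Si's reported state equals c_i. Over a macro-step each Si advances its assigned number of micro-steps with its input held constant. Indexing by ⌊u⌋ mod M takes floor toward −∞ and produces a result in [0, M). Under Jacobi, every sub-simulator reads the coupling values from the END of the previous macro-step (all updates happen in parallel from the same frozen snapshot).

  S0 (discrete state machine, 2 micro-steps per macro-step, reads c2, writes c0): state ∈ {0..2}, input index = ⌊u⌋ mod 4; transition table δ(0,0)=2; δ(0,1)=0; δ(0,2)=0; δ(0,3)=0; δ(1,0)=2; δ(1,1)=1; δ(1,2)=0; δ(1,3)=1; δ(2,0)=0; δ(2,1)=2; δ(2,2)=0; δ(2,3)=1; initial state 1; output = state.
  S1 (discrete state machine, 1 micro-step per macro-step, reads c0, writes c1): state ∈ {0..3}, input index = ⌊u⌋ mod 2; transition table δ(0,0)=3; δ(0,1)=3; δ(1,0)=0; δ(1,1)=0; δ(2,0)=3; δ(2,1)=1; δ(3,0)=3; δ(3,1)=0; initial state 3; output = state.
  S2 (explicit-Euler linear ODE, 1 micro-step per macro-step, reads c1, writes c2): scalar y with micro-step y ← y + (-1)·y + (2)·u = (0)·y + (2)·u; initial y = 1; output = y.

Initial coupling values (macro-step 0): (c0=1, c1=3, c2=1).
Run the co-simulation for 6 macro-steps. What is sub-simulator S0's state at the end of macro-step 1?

macro 1: S0 reads c2=1 → after 2×micro: 1; S1 reads c0=1 → after 1×micro: 0; S2 reads c1=3 → after 1×micro: 6 ⇒ (c0=1, c1=0, c2=6)
macro 2: S0 reads c2=6 → after 2×micro: 0; S1 reads c0=1 → after 1×micro: 3; S2 reads c1=0 → after 1×micro: 0 ⇒ (c0=0, c1=3, c2=0)
macro 3: S0 reads c2=0 → after 2×micro: 0; S1 reads c0=0 → after 1×micro: 3; S2 reads c1=3 → after 1×micro: 6 ⇒ (c0=0, c1=3, c2=6)
macro 4: S0 reads c2=6 → after 2×micro: 0; S1 reads c0=0 → after 1×micro: 3; S2 reads c1=3 → after 1×micro: 6 ⇒ (c0=0, c1=3, c2=6)
macro 5: S0 reads c2=6 → after 2×micro: 0; S1 reads c0=0 → after 1×micro: 3; S2 reads c1=3 → after 1×micro: 6 ⇒ (c0=0, c1=3, c2=6)
macro 6: S0 reads c2=6 → after 2×micro: 0; S1 reads c0=0 → after 1×micro: 3; S2 reads c1=3 → after 1×micro: 6 ⇒ (c0=0, c1=3, c2=6)

S0 state at macro-step 1 = 1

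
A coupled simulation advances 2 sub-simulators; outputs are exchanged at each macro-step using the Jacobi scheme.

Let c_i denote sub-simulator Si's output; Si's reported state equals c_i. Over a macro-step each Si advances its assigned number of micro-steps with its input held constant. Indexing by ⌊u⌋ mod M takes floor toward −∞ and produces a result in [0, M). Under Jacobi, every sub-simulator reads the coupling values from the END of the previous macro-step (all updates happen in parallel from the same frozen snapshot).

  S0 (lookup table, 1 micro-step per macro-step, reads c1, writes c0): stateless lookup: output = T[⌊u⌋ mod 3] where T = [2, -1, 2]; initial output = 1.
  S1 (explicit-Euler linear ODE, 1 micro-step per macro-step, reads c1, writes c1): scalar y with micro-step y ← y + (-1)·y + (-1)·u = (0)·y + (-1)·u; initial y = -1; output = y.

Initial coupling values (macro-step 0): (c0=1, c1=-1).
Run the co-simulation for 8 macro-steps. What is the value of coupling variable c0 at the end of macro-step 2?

c0 at macro-step 2 = -1

macro 1: S0 reads c1=-1 → after 1×micro: 2; S1 reads c1=-1 → after 1×micro: 1 ⇒ (c0=2, c1=1)
macro 2: S0 reads c1=1 → after 1×micro: -1; S1 reads c1=1 → after 1×micro: -1 ⇒ (c0=-1, c1=-1)
macro 3: S0 reads c1=-1 → after 1×micro: 2; S1 reads c1=-1 → after 1×micro: 1 ⇒ (c0=2, c1=1)
macro 4: S0 reads c1=1 → after 1×micro: -1; S1 reads c1=1 → after 1×micro: -1 ⇒ (c0=-1, c1=-1)
macro 5: S0 reads c1=-1 → after 1×micro: 2; S1 reads c1=-1 → after 1×micro: 1 ⇒ (c0=2, c1=1)
macro 6: S0 reads c1=1 → after 1×micro: -1; S1 reads c1=1 → after 1×micro: -1 ⇒ (c0=-1, c1=-1)
macro 7: S0 reads c1=-1 → after 1×micro: 2; S1 reads c1=-1 → after 1×micro: 1 ⇒ (c0=2, c1=1)
macro 8: S0 reads c1=1 → after 1×micro: -1; S1 reads c1=1 → after 1×micro: -1 ⇒ (c0=-1, c1=-1)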